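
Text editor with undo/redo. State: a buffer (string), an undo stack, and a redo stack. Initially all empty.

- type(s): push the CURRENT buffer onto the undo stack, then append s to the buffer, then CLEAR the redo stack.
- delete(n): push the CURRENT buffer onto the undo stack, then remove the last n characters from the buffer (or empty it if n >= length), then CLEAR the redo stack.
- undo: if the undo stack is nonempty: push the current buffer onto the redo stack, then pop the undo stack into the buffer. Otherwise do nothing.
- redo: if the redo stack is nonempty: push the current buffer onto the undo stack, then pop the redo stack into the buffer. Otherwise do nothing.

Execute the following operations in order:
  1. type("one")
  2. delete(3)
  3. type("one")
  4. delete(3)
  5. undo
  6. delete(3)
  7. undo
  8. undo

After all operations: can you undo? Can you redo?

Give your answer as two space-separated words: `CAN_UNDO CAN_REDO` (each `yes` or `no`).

Answer: yes yes

Derivation:
After op 1 (type): buf='one' undo_depth=1 redo_depth=0
After op 2 (delete): buf='(empty)' undo_depth=2 redo_depth=0
After op 3 (type): buf='one' undo_depth=3 redo_depth=0
After op 4 (delete): buf='(empty)' undo_depth=4 redo_depth=0
After op 5 (undo): buf='one' undo_depth=3 redo_depth=1
After op 6 (delete): buf='(empty)' undo_depth=4 redo_depth=0
After op 7 (undo): buf='one' undo_depth=3 redo_depth=1
After op 8 (undo): buf='(empty)' undo_depth=2 redo_depth=2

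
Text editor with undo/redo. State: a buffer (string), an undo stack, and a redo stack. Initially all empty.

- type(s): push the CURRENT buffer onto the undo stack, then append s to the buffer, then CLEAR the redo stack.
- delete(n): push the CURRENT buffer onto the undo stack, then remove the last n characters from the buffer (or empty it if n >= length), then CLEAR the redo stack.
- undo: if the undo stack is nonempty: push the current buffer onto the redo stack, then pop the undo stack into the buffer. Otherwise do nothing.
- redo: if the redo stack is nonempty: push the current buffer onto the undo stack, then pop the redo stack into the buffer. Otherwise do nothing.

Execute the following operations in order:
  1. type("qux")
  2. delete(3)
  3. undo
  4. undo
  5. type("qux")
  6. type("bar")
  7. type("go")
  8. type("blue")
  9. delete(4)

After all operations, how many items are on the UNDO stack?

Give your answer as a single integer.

After op 1 (type): buf='qux' undo_depth=1 redo_depth=0
After op 2 (delete): buf='(empty)' undo_depth=2 redo_depth=0
After op 3 (undo): buf='qux' undo_depth=1 redo_depth=1
After op 4 (undo): buf='(empty)' undo_depth=0 redo_depth=2
After op 5 (type): buf='qux' undo_depth=1 redo_depth=0
After op 6 (type): buf='quxbar' undo_depth=2 redo_depth=0
After op 7 (type): buf='quxbargo' undo_depth=3 redo_depth=0
After op 8 (type): buf='quxbargoblue' undo_depth=4 redo_depth=0
After op 9 (delete): buf='quxbargo' undo_depth=5 redo_depth=0

Answer: 5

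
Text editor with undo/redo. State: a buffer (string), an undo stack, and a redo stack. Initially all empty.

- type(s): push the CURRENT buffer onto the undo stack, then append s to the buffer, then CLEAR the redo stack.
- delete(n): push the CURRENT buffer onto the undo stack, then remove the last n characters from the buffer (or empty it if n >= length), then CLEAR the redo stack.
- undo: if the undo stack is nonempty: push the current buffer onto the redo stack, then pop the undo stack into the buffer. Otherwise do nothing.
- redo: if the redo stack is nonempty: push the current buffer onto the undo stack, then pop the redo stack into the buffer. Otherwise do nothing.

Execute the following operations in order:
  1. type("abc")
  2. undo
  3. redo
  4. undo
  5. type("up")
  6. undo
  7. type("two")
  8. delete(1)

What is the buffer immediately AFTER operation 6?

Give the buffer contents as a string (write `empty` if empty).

Answer: empty

Derivation:
After op 1 (type): buf='abc' undo_depth=1 redo_depth=0
After op 2 (undo): buf='(empty)' undo_depth=0 redo_depth=1
After op 3 (redo): buf='abc' undo_depth=1 redo_depth=0
After op 4 (undo): buf='(empty)' undo_depth=0 redo_depth=1
After op 5 (type): buf='up' undo_depth=1 redo_depth=0
After op 6 (undo): buf='(empty)' undo_depth=0 redo_depth=1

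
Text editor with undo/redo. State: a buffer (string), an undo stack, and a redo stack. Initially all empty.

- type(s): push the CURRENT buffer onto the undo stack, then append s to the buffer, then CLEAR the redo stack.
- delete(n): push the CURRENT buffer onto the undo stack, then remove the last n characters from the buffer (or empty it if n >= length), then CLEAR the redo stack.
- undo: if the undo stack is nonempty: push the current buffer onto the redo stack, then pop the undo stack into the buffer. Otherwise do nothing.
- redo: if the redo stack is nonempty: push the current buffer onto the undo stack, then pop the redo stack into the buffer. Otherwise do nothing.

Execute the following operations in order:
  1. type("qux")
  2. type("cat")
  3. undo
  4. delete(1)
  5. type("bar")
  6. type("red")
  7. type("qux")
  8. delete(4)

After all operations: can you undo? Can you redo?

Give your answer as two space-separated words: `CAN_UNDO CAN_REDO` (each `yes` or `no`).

Answer: yes no

Derivation:
After op 1 (type): buf='qux' undo_depth=1 redo_depth=0
After op 2 (type): buf='quxcat' undo_depth=2 redo_depth=0
After op 3 (undo): buf='qux' undo_depth=1 redo_depth=1
After op 4 (delete): buf='qu' undo_depth=2 redo_depth=0
After op 5 (type): buf='qubar' undo_depth=3 redo_depth=0
After op 6 (type): buf='qubarred' undo_depth=4 redo_depth=0
After op 7 (type): buf='qubarredqux' undo_depth=5 redo_depth=0
After op 8 (delete): buf='qubarre' undo_depth=6 redo_depth=0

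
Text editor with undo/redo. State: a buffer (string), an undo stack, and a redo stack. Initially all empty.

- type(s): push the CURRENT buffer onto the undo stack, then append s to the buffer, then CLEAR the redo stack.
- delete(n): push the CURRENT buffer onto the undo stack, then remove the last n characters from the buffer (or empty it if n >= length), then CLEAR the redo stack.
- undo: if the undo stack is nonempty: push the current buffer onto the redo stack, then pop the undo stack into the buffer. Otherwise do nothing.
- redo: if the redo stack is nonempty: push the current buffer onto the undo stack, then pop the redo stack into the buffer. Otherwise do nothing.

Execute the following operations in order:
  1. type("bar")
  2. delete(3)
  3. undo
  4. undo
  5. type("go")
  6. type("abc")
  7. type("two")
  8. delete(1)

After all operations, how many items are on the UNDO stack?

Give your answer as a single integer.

Answer: 4

Derivation:
After op 1 (type): buf='bar' undo_depth=1 redo_depth=0
After op 2 (delete): buf='(empty)' undo_depth=2 redo_depth=0
After op 3 (undo): buf='bar' undo_depth=1 redo_depth=1
After op 4 (undo): buf='(empty)' undo_depth=0 redo_depth=2
After op 5 (type): buf='go' undo_depth=1 redo_depth=0
After op 6 (type): buf='goabc' undo_depth=2 redo_depth=0
After op 7 (type): buf='goabctwo' undo_depth=3 redo_depth=0
After op 8 (delete): buf='goabctw' undo_depth=4 redo_depth=0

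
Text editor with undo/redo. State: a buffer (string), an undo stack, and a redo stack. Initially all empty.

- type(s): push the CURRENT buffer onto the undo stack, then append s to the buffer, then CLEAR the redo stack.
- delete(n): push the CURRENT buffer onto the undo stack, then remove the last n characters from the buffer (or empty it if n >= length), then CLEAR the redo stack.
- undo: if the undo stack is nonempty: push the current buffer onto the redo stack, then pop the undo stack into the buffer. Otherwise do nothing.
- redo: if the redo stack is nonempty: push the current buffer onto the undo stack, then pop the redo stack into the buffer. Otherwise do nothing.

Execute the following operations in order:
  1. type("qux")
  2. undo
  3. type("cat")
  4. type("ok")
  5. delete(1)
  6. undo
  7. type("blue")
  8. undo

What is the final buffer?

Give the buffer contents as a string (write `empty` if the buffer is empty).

After op 1 (type): buf='qux' undo_depth=1 redo_depth=0
After op 2 (undo): buf='(empty)' undo_depth=0 redo_depth=1
After op 3 (type): buf='cat' undo_depth=1 redo_depth=0
After op 4 (type): buf='catok' undo_depth=2 redo_depth=0
After op 5 (delete): buf='cato' undo_depth=3 redo_depth=0
After op 6 (undo): buf='catok' undo_depth=2 redo_depth=1
After op 7 (type): buf='catokblue' undo_depth=3 redo_depth=0
After op 8 (undo): buf='catok' undo_depth=2 redo_depth=1

Answer: catok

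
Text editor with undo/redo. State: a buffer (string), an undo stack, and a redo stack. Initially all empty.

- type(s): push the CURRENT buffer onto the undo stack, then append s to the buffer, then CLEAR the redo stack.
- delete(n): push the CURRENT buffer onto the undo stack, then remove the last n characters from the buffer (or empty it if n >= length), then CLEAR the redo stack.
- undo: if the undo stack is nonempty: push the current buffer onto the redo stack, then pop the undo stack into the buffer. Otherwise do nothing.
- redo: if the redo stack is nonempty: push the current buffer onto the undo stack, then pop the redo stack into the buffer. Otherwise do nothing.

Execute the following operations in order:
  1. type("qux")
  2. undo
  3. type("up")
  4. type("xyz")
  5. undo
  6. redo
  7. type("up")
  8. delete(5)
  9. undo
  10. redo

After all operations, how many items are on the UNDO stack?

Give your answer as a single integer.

Answer: 4

Derivation:
After op 1 (type): buf='qux' undo_depth=1 redo_depth=0
After op 2 (undo): buf='(empty)' undo_depth=0 redo_depth=1
After op 3 (type): buf='up' undo_depth=1 redo_depth=0
After op 4 (type): buf='upxyz' undo_depth=2 redo_depth=0
After op 5 (undo): buf='up' undo_depth=1 redo_depth=1
After op 6 (redo): buf='upxyz' undo_depth=2 redo_depth=0
After op 7 (type): buf='upxyzup' undo_depth=3 redo_depth=0
After op 8 (delete): buf='up' undo_depth=4 redo_depth=0
After op 9 (undo): buf='upxyzup' undo_depth=3 redo_depth=1
After op 10 (redo): buf='up' undo_depth=4 redo_depth=0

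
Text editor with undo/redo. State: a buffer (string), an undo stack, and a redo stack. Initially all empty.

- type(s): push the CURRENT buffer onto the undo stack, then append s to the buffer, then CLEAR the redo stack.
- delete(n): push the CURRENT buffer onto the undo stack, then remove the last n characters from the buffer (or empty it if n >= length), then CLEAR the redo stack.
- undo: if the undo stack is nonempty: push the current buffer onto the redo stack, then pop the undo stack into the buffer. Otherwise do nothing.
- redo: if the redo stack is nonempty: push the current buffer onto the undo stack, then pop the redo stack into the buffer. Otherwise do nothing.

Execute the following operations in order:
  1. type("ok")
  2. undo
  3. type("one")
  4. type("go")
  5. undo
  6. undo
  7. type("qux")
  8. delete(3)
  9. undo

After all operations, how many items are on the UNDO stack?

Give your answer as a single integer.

Answer: 1

Derivation:
After op 1 (type): buf='ok' undo_depth=1 redo_depth=0
After op 2 (undo): buf='(empty)' undo_depth=0 redo_depth=1
After op 3 (type): buf='one' undo_depth=1 redo_depth=0
After op 4 (type): buf='onego' undo_depth=2 redo_depth=0
After op 5 (undo): buf='one' undo_depth=1 redo_depth=1
After op 6 (undo): buf='(empty)' undo_depth=0 redo_depth=2
After op 7 (type): buf='qux' undo_depth=1 redo_depth=0
After op 8 (delete): buf='(empty)' undo_depth=2 redo_depth=0
After op 9 (undo): buf='qux' undo_depth=1 redo_depth=1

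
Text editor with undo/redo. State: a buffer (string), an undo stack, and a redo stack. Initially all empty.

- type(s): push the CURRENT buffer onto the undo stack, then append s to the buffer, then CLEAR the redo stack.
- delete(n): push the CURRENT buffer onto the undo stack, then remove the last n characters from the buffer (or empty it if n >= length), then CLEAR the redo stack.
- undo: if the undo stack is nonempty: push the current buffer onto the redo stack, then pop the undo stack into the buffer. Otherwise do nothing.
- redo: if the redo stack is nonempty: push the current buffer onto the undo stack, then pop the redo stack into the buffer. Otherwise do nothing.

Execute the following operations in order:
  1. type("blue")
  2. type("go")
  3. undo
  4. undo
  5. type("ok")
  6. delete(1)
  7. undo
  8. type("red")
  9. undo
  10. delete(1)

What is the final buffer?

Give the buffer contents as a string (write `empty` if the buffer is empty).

Answer: o

Derivation:
After op 1 (type): buf='blue' undo_depth=1 redo_depth=0
After op 2 (type): buf='bluego' undo_depth=2 redo_depth=0
After op 3 (undo): buf='blue' undo_depth=1 redo_depth=1
After op 4 (undo): buf='(empty)' undo_depth=0 redo_depth=2
After op 5 (type): buf='ok' undo_depth=1 redo_depth=0
After op 6 (delete): buf='o' undo_depth=2 redo_depth=0
After op 7 (undo): buf='ok' undo_depth=1 redo_depth=1
After op 8 (type): buf='okred' undo_depth=2 redo_depth=0
After op 9 (undo): buf='ok' undo_depth=1 redo_depth=1
After op 10 (delete): buf='o' undo_depth=2 redo_depth=0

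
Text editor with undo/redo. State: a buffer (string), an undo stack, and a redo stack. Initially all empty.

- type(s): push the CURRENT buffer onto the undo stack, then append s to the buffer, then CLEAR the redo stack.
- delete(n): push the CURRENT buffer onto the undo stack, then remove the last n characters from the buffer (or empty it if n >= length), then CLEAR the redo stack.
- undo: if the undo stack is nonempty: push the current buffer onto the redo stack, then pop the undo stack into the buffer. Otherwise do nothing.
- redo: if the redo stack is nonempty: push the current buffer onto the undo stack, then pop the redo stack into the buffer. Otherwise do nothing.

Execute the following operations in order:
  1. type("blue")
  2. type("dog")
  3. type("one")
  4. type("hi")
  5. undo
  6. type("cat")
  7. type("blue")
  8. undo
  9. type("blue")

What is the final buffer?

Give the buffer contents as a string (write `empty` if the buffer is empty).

Answer: bluedogonecatblue

Derivation:
After op 1 (type): buf='blue' undo_depth=1 redo_depth=0
After op 2 (type): buf='bluedog' undo_depth=2 redo_depth=0
After op 3 (type): buf='bluedogone' undo_depth=3 redo_depth=0
After op 4 (type): buf='bluedogonehi' undo_depth=4 redo_depth=0
After op 5 (undo): buf='bluedogone' undo_depth=3 redo_depth=1
After op 6 (type): buf='bluedogonecat' undo_depth=4 redo_depth=0
After op 7 (type): buf='bluedogonecatblue' undo_depth=5 redo_depth=0
After op 8 (undo): buf='bluedogonecat' undo_depth=4 redo_depth=1
After op 9 (type): buf='bluedogonecatblue' undo_depth=5 redo_depth=0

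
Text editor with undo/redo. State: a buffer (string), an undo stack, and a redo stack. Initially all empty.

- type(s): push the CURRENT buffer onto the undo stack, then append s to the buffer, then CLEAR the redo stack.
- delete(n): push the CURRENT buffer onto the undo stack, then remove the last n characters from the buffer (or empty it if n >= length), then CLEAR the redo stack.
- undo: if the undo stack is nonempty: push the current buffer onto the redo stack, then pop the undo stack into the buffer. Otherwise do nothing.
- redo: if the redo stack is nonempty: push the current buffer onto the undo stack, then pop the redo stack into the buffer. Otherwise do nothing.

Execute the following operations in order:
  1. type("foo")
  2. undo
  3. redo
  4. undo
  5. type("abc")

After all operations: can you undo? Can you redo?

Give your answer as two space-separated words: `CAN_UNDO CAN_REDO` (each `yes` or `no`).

Answer: yes no

Derivation:
After op 1 (type): buf='foo' undo_depth=1 redo_depth=0
After op 2 (undo): buf='(empty)' undo_depth=0 redo_depth=1
After op 3 (redo): buf='foo' undo_depth=1 redo_depth=0
After op 4 (undo): buf='(empty)' undo_depth=0 redo_depth=1
After op 5 (type): buf='abc' undo_depth=1 redo_depth=0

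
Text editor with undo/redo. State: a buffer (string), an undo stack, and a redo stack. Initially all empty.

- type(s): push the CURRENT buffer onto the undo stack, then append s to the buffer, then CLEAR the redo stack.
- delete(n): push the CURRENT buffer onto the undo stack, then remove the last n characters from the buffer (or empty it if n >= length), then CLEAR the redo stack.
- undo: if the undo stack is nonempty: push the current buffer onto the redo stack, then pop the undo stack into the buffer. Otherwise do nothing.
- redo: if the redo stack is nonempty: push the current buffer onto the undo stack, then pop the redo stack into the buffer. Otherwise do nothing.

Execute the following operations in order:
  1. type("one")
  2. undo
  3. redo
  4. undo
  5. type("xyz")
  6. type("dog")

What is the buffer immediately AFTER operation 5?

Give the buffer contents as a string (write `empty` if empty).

Answer: xyz

Derivation:
After op 1 (type): buf='one' undo_depth=1 redo_depth=0
After op 2 (undo): buf='(empty)' undo_depth=0 redo_depth=1
After op 3 (redo): buf='one' undo_depth=1 redo_depth=0
After op 4 (undo): buf='(empty)' undo_depth=0 redo_depth=1
After op 5 (type): buf='xyz' undo_depth=1 redo_depth=0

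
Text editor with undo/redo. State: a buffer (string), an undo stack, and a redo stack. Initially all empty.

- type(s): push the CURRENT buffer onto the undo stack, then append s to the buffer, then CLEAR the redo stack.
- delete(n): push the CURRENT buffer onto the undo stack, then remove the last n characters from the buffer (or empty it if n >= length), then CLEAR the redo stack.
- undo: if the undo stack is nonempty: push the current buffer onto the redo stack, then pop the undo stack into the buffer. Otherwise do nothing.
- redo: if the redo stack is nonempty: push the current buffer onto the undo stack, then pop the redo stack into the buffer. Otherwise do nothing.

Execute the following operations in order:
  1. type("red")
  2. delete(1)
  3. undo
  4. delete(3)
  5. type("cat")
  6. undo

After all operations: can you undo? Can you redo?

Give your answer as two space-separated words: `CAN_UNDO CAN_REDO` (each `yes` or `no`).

After op 1 (type): buf='red' undo_depth=1 redo_depth=0
After op 2 (delete): buf='re' undo_depth=2 redo_depth=0
After op 3 (undo): buf='red' undo_depth=1 redo_depth=1
After op 4 (delete): buf='(empty)' undo_depth=2 redo_depth=0
After op 5 (type): buf='cat' undo_depth=3 redo_depth=0
After op 6 (undo): buf='(empty)' undo_depth=2 redo_depth=1

Answer: yes yes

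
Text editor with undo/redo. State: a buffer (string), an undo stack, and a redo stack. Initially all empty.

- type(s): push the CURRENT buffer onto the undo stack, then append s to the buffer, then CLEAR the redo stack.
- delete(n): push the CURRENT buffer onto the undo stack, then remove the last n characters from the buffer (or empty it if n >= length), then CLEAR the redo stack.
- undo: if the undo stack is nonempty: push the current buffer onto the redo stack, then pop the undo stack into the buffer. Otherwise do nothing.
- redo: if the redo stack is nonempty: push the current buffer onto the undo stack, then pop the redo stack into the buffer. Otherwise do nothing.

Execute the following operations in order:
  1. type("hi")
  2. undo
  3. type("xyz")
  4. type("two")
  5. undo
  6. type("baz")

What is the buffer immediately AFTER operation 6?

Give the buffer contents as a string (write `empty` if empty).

Answer: xyzbaz

Derivation:
After op 1 (type): buf='hi' undo_depth=1 redo_depth=0
After op 2 (undo): buf='(empty)' undo_depth=0 redo_depth=1
After op 3 (type): buf='xyz' undo_depth=1 redo_depth=0
After op 4 (type): buf='xyztwo' undo_depth=2 redo_depth=0
After op 5 (undo): buf='xyz' undo_depth=1 redo_depth=1
After op 6 (type): buf='xyzbaz' undo_depth=2 redo_depth=0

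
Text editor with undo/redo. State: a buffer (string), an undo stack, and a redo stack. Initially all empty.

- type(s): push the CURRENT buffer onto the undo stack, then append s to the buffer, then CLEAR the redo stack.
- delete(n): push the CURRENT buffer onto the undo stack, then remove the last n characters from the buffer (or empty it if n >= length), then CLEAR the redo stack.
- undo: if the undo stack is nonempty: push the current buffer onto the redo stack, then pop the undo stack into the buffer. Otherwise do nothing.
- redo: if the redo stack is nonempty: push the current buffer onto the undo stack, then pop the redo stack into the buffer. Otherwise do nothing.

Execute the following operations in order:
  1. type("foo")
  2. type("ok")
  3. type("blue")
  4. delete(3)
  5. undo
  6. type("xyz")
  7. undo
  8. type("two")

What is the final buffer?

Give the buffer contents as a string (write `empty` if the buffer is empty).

Answer: foookbluetwo

Derivation:
After op 1 (type): buf='foo' undo_depth=1 redo_depth=0
After op 2 (type): buf='foook' undo_depth=2 redo_depth=0
After op 3 (type): buf='foookblue' undo_depth=3 redo_depth=0
After op 4 (delete): buf='foookb' undo_depth=4 redo_depth=0
After op 5 (undo): buf='foookblue' undo_depth=3 redo_depth=1
After op 6 (type): buf='foookbluexyz' undo_depth=4 redo_depth=0
After op 7 (undo): buf='foookblue' undo_depth=3 redo_depth=1
After op 8 (type): buf='foookbluetwo' undo_depth=4 redo_depth=0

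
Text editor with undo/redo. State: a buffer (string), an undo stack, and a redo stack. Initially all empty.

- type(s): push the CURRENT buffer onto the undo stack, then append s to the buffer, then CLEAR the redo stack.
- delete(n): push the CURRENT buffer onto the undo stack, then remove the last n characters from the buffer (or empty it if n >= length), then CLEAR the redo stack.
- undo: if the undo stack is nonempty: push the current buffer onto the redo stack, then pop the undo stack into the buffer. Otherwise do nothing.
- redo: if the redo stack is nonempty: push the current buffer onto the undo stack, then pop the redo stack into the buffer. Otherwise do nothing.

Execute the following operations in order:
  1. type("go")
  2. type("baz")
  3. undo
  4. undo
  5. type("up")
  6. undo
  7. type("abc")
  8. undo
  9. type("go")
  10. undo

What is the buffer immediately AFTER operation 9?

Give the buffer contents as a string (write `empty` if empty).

After op 1 (type): buf='go' undo_depth=1 redo_depth=0
After op 2 (type): buf='gobaz' undo_depth=2 redo_depth=0
After op 3 (undo): buf='go' undo_depth=1 redo_depth=1
After op 4 (undo): buf='(empty)' undo_depth=0 redo_depth=2
After op 5 (type): buf='up' undo_depth=1 redo_depth=0
After op 6 (undo): buf='(empty)' undo_depth=0 redo_depth=1
After op 7 (type): buf='abc' undo_depth=1 redo_depth=0
After op 8 (undo): buf='(empty)' undo_depth=0 redo_depth=1
After op 9 (type): buf='go' undo_depth=1 redo_depth=0

Answer: go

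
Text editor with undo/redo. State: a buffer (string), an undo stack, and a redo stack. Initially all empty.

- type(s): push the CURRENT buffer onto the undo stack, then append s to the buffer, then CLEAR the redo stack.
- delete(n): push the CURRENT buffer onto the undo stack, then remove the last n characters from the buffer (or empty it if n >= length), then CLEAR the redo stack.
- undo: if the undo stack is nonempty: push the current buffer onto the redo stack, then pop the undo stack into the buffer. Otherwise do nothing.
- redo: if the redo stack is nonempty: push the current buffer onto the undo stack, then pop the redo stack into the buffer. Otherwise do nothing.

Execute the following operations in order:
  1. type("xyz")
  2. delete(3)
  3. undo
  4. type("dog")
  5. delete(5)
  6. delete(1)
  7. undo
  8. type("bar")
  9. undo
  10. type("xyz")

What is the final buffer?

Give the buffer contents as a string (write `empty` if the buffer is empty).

After op 1 (type): buf='xyz' undo_depth=1 redo_depth=0
After op 2 (delete): buf='(empty)' undo_depth=2 redo_depth=0
After op 3 (undo): buf='xyz' undo_depth=1 redo_depth=1
After op 4 (type): buf='xyzdog' undo_depth=2 redo_depth=0
After op 5 (delete): buf='x' undo_depth=3 redo_depth=0
After op 6 (delete): buf='(empty)' undo_depth=4 redo_depth=0
After op 7 (undo): buf='x' undo_depth=3 redo_depth=1
After op 8 (type): buf='xbar' undo_depth=4 redo_depth=0
After op 9 (undo): buf='x' undo_depth=3 redo_depth=1
After op 10 (type): buf='xxyz' undo_depth=4 redo_depth=0

Answer: xxyz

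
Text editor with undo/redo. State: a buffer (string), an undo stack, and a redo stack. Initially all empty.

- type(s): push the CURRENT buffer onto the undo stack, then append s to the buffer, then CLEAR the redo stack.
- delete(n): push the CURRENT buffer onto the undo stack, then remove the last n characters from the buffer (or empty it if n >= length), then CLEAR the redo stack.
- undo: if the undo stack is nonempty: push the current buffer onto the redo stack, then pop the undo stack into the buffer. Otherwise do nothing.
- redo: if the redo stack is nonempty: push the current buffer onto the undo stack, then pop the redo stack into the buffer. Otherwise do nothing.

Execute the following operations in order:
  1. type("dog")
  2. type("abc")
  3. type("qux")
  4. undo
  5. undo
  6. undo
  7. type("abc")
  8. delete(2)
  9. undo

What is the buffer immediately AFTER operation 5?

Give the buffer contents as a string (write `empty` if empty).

After op 1 (type): buf='dog' undo_depth=1 redo_depth=0
After op 2 (type): buf='dogabc' undo_depth=2 redo_depth=0
After op 3 (type): buf='dogabcqux' undo_depth=3 redo_depth=0
After op 4 (undo): buf='dogabc' undo_depth=2 redo_depth=1
After op 5 (undo): buf='dog' undo_depth=1 redo_depth=2

Answer: dog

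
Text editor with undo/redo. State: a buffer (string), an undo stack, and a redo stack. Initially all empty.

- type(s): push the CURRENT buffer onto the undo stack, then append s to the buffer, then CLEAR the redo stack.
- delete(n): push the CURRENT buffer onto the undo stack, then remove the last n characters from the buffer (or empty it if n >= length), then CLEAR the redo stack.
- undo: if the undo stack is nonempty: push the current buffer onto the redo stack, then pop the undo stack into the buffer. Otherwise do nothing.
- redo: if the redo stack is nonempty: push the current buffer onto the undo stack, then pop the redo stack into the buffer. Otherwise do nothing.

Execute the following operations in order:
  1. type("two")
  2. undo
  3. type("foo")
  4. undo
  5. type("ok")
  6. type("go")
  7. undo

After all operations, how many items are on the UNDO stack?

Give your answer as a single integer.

After op 1 (type): buf='two' undo_depth=1 redo_depth=0
After op 2 (undo): buf='(empty)' undo_depth=0 redo_depth=1
After op 3 (type): buf='foo' undo_depth=1 redo_depth=0
After op 4 (undo): buf='(empty)' undo_depth=0 redo_depth=1
After op 5 (type): buf='ok' undo_depth=1 redo_depth=0
After op 6 (type): buf='okgo' undo_depth=2 redo_depth=0
After op 7 (undo): buf='ok' undo_depth=1 redo_depth=1

Answer: 1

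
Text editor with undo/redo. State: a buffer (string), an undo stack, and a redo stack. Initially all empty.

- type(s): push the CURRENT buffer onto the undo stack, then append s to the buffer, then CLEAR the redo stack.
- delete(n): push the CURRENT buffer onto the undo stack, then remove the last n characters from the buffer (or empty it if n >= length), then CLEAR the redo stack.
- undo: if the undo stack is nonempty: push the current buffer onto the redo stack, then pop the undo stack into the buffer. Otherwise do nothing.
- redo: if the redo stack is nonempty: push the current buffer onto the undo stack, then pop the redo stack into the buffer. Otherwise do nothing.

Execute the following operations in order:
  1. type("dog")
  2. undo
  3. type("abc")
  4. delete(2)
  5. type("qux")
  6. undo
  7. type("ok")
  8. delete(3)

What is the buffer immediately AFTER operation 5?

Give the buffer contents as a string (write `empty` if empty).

Answer: aqux

Derivation:
After op 1 (type): buf='dog' undo_depth=1 redo_depth=0
After op 2 (undo): buf='(empty)' undo_depth=0 redo_depth=1
After op 3 (type): buf='abc' undo_depth=1 redo_depth=0
After op 4 (delete): buf='a' undo_depth=2 redo_depth=0
After op 5 (type): buf='aqux' undo_depth=3 redo_depth=0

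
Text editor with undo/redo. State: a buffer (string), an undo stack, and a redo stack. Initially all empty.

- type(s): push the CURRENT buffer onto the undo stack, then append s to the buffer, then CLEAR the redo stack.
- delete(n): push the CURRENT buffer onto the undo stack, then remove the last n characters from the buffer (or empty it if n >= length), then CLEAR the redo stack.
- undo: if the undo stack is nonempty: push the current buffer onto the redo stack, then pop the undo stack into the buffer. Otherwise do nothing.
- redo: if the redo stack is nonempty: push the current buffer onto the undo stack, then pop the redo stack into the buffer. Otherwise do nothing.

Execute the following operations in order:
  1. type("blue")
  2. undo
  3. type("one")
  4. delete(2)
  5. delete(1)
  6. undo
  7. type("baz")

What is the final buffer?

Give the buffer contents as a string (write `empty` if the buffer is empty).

Answer: obaz

Derivation:
After op 1 (type): buf='blue' undo_depth=1 redo_depth=0
After op 2 (undo): buf='(empty)' undo_depth=0 redo_depth=1
After op 3 (type): buf='one' undo_depth=1 redo_depth=0
After op 4 (delete): buf='o' undo_depth=2 redo_depth=0
After op 5 (delete): buf='(empty)' undo_depth=3 redo_depth=0
After op 6 (undo): buf='o' undo_depth=2 redo_depth=1
After op 7 (type): buf='obaz' undo_depth=3 redo_depth=0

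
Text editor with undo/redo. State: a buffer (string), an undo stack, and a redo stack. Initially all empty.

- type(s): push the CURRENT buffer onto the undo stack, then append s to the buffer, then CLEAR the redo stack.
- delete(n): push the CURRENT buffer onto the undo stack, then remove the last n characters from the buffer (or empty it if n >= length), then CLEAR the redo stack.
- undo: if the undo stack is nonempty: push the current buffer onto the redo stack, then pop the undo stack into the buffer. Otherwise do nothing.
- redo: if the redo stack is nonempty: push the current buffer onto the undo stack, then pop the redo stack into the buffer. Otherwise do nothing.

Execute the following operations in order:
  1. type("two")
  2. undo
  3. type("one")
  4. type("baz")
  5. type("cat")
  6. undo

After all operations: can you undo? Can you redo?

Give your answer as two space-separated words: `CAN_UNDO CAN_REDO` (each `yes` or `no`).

Answer: yes yes

Derivation:
After op 1 (type): buf='two' undo_depth=1 redo_depth=0
After op 2 (undo): buf='(empty)' undo_depth=0 redo_depth=1
After op 3 (type): buf='one' undo_depth=1 redo_depth=0
After op 4 (type): buf='onebaz' undo_depth=2 redo_depth=0
After op 5 (type): buf='onebazcat' undo_depth=3 redo_depth=0
After op 6 (undo): buf='onebaz' undo_depth=2 redo_depth=1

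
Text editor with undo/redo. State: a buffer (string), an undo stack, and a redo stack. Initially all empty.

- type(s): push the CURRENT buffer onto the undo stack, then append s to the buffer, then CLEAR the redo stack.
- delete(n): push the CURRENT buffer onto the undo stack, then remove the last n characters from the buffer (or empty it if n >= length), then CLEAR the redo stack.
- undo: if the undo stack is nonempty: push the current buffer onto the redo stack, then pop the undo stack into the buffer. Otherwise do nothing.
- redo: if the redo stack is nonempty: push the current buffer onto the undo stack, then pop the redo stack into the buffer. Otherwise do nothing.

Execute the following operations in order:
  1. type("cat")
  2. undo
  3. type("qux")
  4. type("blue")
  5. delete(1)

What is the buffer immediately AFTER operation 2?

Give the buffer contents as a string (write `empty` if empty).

After op 1 (type): buf='cat' undo_depth=1 redo_depth=0
After op 2 (undo): buf='(empty)' undo_depth=0 redo_depth=1

Answer: empty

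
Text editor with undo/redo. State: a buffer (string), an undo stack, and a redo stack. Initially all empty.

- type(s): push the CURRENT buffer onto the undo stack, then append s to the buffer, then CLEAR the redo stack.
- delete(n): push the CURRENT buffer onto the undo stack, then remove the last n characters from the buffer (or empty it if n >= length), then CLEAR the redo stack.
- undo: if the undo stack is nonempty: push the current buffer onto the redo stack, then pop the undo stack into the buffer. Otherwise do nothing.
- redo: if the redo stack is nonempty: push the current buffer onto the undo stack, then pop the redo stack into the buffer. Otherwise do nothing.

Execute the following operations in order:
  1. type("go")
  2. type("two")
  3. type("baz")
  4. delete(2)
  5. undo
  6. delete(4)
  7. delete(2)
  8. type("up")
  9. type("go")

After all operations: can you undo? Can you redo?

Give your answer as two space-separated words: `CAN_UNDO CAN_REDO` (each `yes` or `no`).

After op 1 (type): buf='go' undo_depth=1 redo_depth=0
After op 2 (type): buf='gotwo' undo_depth=2 redo_depth=0
After op 3 (type): buf='gotwobaz' undo_depth=3 redo_depth=0
After op 4 (delete): buf='gotwob' undo_depth=4 redo_depth=0
After op 5 (undo): buf='gotwobaz' undo_depth=3 redo_depth=1
After op 6 (delete): buf='gotw' undo_depth=4 redo_depth=0
After op 7 (delete): buf='go' undo_depth=5 redo_depth=0
After op 8 (type): buf='goup' undo_depth=6 redo_depth=0
After op 9 (type): buf='goupgo' undo_depth=7 redo_depth=0

Answer: yes no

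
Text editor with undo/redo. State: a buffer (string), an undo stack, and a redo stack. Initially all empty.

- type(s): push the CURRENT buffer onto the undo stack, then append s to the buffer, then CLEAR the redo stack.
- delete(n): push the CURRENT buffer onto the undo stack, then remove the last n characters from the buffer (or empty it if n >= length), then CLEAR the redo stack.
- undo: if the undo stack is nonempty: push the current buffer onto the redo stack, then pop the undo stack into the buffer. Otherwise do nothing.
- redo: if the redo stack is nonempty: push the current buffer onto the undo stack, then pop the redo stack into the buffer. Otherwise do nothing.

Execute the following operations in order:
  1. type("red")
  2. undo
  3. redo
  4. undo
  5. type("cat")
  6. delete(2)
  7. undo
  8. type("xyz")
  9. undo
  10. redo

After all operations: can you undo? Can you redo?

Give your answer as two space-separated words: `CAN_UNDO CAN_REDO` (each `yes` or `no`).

Answer: yes no

Derivation:
After op 1 (type): buf='red' undo_depth=1 redo_depth=0
After op 2 (undo): buf='(empty)' undo_depth=0 redo_depth=1
After op 3 (redo): buf='red' undo_depth=1 redo_depth=0
After op 4 (undo): buf='(empty)' undo_depth=0 redo_depth=1
After op 5 (type): buf='cat' undo_depth=1 redo_depth=0
After op 6 (delete): buf='c' undo_depth=2 redo_depth=0
After op 7 (undo): buf='cat' undo_depth=1 redo_depth=1
After op 8 (type): buf='catxyz' undo_depth=2 redo_depth=0
After op 9 (undo): buf='cat' undo_depth=1 redo_depth=1
After op 10 (redo): buf='catxyz' undo_depth=2 redo_depth=0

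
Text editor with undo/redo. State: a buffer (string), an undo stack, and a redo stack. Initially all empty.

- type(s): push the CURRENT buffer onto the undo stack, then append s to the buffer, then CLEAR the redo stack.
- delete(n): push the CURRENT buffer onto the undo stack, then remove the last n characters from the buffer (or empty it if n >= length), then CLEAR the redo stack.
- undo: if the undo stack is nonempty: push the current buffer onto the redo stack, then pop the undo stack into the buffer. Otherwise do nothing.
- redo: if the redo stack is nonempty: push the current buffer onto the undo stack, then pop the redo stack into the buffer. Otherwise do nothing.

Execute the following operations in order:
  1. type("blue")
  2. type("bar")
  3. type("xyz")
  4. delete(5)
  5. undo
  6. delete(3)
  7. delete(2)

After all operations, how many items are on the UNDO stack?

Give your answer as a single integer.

After op 1 (type): buf='blue' undo_depth=1 redo_depth=0
After op 2 (type): buf='bluebar' undo_depth=2 redo_depth=0
After op 3 (type): buf='bluebarxyz' undo_depth=3 redo_depth=0
After op 4 (delete): buf='blueb' undo_depth=4 redo_depth=0
After op 5 (undo): buf='bluebarxyz' undo_depth=3 redo_depth=1
After op 6 (delete): buf='bluebar' undo_depth=4 redo_depth=0
After op 7 (delete): buf='blueb' undo_depth=5 redo_depth=0

Answer: 5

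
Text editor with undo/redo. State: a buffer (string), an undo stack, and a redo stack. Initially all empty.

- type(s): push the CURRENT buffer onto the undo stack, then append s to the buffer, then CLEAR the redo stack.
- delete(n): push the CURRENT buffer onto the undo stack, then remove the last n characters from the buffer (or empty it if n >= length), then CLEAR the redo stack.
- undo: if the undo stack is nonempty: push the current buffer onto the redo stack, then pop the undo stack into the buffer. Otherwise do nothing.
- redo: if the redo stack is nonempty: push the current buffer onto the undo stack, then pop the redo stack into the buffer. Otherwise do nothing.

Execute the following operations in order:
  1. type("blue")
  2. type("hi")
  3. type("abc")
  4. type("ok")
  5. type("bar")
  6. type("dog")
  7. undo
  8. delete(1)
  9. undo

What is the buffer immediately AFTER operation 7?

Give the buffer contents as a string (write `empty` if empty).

After op 1 (type): buf='blue' undo_depth=1 redo_depth=0
After op 2 (type): buf='bluehi' undo_depth=2 redo_depth=0
After op 3 (type): buf='bluehiabc' undo_depth=3 redo_depth=0
After op 4 (type): buf='bluehiabcok' undo_depth=4 redo_depth=0
After op 5 (type): buf='bluehiabcokbar' undo_depth=5 redo_depth=0
After op 6 (type): buf='bluehiabcokbardog' undo_depth=6 redo_depth=0
After op 7 (undo): buf='bluehiabcokbar' undo_depth=5 redo_depth=1

Answer: bluehiabcokbar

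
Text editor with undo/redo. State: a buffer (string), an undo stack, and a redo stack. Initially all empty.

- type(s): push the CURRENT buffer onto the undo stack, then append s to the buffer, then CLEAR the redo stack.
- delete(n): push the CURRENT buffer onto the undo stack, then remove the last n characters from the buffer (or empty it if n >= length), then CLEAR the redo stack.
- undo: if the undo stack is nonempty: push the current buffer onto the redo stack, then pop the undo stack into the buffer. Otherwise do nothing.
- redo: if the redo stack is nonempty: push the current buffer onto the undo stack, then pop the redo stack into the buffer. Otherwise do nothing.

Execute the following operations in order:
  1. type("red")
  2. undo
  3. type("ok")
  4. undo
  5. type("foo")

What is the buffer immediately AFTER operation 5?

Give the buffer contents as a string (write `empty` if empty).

After op 1 (type): buf='red' undo_depth=1 redo_depth=0
After op 2 (undo): buf='(empty)' undo_depth=0 redo_depth=1
After op 3 (type): buf='ok' undo_depth=1 redo_depth=0
After op 4 (undo): buf='(empty)' undo_depth=0 redo_depth=1
After op 5 (type): buf='foo' undo_depth=1 redo_depth=0

Answer: foo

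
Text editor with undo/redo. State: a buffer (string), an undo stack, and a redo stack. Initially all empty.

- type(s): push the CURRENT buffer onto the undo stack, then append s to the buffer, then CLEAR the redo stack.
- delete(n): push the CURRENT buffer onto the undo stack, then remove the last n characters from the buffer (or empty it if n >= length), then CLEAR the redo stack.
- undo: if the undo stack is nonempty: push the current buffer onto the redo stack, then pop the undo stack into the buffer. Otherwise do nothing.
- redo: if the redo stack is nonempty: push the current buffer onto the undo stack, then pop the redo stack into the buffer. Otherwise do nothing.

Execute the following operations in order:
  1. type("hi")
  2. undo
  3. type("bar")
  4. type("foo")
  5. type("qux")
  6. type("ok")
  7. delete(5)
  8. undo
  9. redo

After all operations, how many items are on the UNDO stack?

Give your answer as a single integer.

Answer: 5

Derivation:
After op 1 (type): buf='hi' undo_depth=1 redo_depth=0
After op 2 (undo): buf='(empty)' undo_depth=0 redo_depth=1
After op 3 (type): buf='bar' undo_depth=1 redo_depth=0
After op 4 (type): buf='barfoo' undo_depth=2 redo_depth=0
After op 5 (type): buf='barfooqux' undo_depth=3 redo_depth=0
After op 6 (type): buf='barfooquxok' undo_depth=4 redo_depth=0
After op 7 (delete): buf='barfoo' undo_depth=5 redo_depth=0
After op 8 (undo): buf='barfooquxok' undo_depth=4 redo_depth=1
After op 9 (redo): buf='barfoo' undo_depth=5 redo_depth=0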